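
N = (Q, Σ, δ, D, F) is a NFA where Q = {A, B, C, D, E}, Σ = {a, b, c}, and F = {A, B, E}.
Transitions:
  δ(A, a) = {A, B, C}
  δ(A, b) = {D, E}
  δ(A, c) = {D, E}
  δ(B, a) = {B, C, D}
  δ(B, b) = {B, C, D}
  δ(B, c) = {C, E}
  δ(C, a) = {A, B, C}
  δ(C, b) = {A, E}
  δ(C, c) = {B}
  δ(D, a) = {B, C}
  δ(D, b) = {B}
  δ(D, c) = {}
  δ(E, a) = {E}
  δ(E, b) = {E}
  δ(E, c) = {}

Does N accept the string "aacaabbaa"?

accepted

Start: {D}
read a: {B, C}
read a: {A, B, C, D}
read c: {B, C, D, E}
read a: {A, B, C, D, E}
read a: {A, B, C, D, E}
read b: {A, B, C, D, E}
read b: {A, B, C, D, E}
read a: {A, B, C, D, E}
read a: {A, B, C, D, E}
Reachable ∩ accepting = {A, B, E} — nonempty.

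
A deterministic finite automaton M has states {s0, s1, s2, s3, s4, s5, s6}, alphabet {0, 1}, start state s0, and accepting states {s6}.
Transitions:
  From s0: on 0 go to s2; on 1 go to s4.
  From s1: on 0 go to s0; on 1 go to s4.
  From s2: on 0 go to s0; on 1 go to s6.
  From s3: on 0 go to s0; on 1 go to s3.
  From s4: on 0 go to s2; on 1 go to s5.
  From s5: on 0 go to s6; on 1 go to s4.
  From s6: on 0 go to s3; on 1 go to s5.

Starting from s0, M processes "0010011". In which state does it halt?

s0 --0--> s2
s2 --0--> s0
s0 --1--> s4
s4 --0--> s2
s2 --0--> s0
s0 --1--> s4
s4 --1--> s5

s5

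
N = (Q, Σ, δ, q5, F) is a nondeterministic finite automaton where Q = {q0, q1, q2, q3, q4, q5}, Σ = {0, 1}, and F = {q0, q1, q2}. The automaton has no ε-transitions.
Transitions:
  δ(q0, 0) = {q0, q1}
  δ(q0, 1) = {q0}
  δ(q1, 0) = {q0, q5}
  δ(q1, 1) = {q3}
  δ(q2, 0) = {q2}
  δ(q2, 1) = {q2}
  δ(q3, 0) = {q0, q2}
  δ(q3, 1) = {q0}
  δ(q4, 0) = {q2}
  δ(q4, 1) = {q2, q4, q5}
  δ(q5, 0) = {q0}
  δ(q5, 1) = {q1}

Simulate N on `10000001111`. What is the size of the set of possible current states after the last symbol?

Start: {q5}
read 1: {q1}
read 0: {q0, q5}
read 0: {q0, q1}
read 0: {q0, q1, q5}
read 0: {q0, q1, q5}
read 0: {q0, q1, q5}
read 0: {q0, q1, q5}
read 1: {q0, q1, q3}
read 1: {q0, q3}
read 1: {q0}
read 1: {q0}
Final reachable set {q0} has 1 state.

1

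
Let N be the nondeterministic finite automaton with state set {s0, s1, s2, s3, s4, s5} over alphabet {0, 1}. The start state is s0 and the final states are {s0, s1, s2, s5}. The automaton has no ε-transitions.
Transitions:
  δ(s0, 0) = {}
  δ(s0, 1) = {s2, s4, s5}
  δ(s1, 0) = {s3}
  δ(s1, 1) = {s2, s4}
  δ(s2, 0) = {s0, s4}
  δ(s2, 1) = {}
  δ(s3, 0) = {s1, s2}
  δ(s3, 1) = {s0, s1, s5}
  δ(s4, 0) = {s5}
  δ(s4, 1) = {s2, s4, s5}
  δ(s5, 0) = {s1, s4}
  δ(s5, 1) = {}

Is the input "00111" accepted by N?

Start: {s0}
read 0: {}
The reachable set is empty and stays empty for the remaining 4 symbols.
Reachable ∩ accepting = {} — empty.

rejected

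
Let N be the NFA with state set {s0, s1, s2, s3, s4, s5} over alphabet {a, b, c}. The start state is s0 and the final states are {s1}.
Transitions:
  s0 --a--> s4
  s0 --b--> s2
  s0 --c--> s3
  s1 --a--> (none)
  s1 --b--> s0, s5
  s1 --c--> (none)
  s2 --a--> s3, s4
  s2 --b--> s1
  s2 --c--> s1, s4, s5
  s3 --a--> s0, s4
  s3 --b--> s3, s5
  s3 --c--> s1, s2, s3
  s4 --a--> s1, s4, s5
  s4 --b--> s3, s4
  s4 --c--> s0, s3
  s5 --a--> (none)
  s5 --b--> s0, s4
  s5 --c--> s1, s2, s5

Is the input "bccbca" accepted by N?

accepted

Start: {s0}
read b: {s2}
read c: {s1, s4, s5}
read c: {s0, s1, s2, s3, s5}
read b: {s0, s1, s2, s3, s4, s5}
read c: {s0, s1, s2, s3, s4, s5}
read a: {s0, s1, s3, s4, s5}
Reachable ∩ accepting = {s1} — nonempty.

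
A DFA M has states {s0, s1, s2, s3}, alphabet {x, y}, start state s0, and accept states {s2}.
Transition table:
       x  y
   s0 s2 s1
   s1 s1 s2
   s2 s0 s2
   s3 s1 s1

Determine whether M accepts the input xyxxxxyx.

rejected

s0 --x--> s2
s2 --y--> s2
s2 --x--> s0
s0 --x--> s2
s2 --x--> s0
s0 --x--> s2
s2 --y--> s2
s2 --x--> s0
End in state s0, which is not an accepting state.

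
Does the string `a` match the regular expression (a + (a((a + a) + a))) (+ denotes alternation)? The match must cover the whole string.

yes

The left alternative a matches a.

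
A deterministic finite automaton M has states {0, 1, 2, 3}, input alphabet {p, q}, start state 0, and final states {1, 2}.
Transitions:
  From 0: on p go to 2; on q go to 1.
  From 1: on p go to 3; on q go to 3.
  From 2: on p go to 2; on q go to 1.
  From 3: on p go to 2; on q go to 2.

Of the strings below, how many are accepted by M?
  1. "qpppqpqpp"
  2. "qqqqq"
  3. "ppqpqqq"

1

"qpppqpqpp": accepted
"qqqqq": rejected
"ppqpqqq": rejected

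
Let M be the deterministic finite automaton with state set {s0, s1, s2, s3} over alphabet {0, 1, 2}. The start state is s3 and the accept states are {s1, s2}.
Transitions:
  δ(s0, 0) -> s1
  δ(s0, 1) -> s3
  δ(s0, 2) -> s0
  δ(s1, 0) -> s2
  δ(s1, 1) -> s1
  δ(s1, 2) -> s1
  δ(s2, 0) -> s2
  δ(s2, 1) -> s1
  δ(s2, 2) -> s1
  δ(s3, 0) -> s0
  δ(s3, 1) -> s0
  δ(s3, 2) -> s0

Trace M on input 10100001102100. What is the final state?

s3 --1--> s0
s0 --0--> s1
s1 --1--> s1
s1 --0--> s2
s2 --0--> s2
s2 --0--> s2
s2 --0--> s2
s2 --1--> s1
s1 --1--> s1
s1 --0--> s2
s2 --2--> s1
s1 --1--> s1
s1 --0--> s2
s2 --0--> s2

s2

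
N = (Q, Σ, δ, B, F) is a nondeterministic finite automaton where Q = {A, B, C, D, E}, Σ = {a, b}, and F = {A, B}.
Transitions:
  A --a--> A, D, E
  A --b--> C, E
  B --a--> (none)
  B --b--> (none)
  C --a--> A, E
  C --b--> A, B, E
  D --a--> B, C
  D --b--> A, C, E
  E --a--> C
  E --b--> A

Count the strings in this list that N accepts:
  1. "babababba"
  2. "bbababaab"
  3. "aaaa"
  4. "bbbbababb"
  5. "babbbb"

0

"babababba": rejected
"bbababaab": rejected
"aaaa": rejected
"bbbbababb": rejected
"babbbb": rejected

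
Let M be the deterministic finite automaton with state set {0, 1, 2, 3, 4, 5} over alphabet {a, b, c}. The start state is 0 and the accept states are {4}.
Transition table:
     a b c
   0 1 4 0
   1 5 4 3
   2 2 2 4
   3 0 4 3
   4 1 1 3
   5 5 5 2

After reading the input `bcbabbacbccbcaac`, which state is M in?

0 --b--> 4
4 --c--> 3
3 --b--> 4
4 --a--> 1
1 --b--> 4
4 --b--> 1
1 --a--> 5
5 --c--> 2
2 --b--> 2
2 --c--> 4
4 --c--> 3
3 --b--> 4
4 --c--> 3
3 --a--> 0
0 --a--> 1
1 --c--> 3

3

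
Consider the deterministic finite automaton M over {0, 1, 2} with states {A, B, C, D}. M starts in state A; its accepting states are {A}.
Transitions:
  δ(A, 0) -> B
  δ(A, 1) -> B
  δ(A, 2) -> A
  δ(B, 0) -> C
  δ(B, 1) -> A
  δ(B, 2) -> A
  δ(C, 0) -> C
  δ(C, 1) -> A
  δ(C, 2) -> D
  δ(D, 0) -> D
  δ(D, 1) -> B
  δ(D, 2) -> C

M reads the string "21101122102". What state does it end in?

D

A --2--> A
A --1--> B
B --1--> A
A --0--> B
B --1--> A
A --1--> B
B --2--> A
A --2--> A
A --1--> B
B --0--> C
C --2--> D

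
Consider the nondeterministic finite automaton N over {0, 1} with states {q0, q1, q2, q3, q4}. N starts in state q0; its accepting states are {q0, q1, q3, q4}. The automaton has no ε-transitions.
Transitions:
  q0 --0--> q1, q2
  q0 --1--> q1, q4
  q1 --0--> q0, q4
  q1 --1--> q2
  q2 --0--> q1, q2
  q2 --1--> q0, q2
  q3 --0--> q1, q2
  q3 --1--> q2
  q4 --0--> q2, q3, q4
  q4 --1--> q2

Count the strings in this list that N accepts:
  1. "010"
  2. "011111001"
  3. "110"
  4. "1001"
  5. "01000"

"010": accepted
"011111001": accepted
"110": accepted
"1001": accepted
"01000": accepted

5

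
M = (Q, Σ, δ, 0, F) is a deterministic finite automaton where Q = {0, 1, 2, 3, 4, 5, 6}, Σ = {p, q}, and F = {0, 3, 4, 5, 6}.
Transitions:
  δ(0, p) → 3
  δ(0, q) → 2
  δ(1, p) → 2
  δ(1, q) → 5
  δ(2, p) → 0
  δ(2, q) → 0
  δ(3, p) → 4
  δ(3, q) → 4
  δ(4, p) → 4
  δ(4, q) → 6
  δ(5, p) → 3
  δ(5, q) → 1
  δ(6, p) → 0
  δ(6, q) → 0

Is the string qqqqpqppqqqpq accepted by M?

rejected

0 --q--> 2
2 --q--> 0
0 --q--> 2
2 --q--> 0
0 --p--> 3
3 --q--> 4
4 --p--> 4
4 --p--> 4
4 --q--> 6
6 --q--> 0
0 --q--> 2
2 --p--> 0
0 --q--> 2
End in state 2, which is not an accepting state.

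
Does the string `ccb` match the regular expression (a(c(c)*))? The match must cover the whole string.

no

No split of ccb into u·v has a matching u and (c(c)*) matching v.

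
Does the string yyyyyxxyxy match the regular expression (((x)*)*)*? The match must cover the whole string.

yyyyyxxyxy cannot be split into zero or more pieces each matching ((x)*)*.

no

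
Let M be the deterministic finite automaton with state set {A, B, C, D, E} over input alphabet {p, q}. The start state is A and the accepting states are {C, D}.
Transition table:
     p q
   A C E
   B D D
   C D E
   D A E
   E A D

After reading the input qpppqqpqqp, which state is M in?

A --q--> E
E --p--> A
A --p--> C
C --p--> D
D --q--> E
E --q--> D
D --p--> A
A --q--> E
E --q--> D
D --p--> A

A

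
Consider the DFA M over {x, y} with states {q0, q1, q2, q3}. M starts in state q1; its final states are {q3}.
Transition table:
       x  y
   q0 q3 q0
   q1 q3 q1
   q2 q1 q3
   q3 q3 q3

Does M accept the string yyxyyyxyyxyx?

q1 --y--> q1
q1 --y--> q1
q1 --x--> q3
q3 --y--> q3
q3 --y--> q3
q3 --y--> q3
q3 --x--> q3
q3 --y--> q3
q3 --y--> q3
q3 --x--> q3
q3 --y--> q3
q3 --x--> q3
End in state q3, which is an accepting state.

accepted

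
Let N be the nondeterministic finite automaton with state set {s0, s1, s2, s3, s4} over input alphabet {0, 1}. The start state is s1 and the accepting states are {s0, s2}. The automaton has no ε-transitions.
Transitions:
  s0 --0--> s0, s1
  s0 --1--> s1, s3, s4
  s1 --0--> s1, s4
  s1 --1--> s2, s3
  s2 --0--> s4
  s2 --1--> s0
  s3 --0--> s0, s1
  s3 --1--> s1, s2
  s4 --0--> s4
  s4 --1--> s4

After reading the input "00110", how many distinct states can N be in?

3

Start: {s1}
read 0: {s1, s4}
read 0: {s1, s4}
read 1: {s2, s3, s4}
read 1: {s0, s1, s2, s4}
read 0: {s0, s1, s4}
Final reachable set {s0, s1, s4} has 3 states.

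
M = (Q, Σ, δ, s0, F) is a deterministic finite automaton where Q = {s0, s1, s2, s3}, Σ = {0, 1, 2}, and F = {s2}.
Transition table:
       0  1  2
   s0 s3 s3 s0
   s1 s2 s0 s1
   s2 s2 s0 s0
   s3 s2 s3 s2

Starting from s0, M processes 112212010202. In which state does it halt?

s0

s0 --1--> s3
s3 --1--> s3
s3 --2--> s2
s2 --2--> s0
s0 --1--> s3
s3 --2--> s2
s2 --0--> s2
s2 --1--> s0
s0 --0--> s3
s3 --2--> s2
s2 --0--> s2
s2 --2--> s0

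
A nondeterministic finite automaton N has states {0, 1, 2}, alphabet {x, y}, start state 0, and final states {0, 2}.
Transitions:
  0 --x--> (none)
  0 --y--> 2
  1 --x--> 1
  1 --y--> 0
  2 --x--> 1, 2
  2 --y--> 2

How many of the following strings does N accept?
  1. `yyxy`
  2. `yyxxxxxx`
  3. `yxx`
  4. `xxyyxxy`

3

`yyxy`: accepted
`yyxxxxxx`: accepted
`yxx`: accepted
`xxyyxxy`: rejected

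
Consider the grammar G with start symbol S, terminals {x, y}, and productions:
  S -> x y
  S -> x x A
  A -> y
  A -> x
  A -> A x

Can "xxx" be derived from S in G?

yes

S ⇒ xxA ⇒ xxx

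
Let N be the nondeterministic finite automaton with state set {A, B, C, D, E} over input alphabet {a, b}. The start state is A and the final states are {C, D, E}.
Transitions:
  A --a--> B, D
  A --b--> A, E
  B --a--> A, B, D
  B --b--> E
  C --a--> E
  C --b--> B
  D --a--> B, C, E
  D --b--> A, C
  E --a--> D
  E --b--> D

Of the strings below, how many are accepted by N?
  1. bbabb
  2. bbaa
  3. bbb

bbabb: accepted
bbaa: accepted
bbb: accepted

3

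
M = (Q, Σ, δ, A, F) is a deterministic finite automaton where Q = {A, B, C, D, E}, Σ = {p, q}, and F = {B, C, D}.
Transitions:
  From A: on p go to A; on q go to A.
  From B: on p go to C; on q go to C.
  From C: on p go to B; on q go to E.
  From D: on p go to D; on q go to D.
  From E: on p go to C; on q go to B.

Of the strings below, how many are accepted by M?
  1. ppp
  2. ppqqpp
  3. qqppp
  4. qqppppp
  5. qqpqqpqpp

0

ppp: rejected
ppqqpp: rejected
qqppp: rejected
qqppppp: rejected
qqpqqpqpp: rejected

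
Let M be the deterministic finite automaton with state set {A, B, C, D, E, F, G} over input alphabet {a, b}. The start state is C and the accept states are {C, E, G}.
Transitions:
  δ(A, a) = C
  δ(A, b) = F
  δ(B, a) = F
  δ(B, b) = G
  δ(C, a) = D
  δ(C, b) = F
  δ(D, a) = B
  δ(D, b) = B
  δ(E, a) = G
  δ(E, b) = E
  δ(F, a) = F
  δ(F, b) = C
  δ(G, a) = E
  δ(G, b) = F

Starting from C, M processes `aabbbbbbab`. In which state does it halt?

C

C --a--> D
D --a--> B
B --b--> G
G --b--> F
F --b--> C
C --b--> F
F --b--> C
C --b--> F
F --a--> F
F --b--> C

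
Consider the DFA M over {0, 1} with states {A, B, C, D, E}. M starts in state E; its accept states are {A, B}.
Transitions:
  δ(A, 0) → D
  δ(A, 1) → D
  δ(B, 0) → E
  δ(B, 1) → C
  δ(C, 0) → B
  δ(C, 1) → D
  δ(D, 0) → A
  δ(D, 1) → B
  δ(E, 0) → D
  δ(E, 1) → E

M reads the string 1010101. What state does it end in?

E --1--> E
E --0--> D
D --1--> B
B --0--> E
E --1--> E
E --0--> D
D --1--> B

B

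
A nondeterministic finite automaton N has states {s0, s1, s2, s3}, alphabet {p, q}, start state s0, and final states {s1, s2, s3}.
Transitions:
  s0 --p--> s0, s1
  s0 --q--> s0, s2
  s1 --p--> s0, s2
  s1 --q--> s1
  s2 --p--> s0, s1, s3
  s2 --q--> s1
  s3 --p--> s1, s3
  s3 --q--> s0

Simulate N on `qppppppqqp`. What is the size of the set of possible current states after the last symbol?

4

Start: {s0}
read q: {s0, s2}
read p: {s0, s1, s3}
read p: {s0, s1, s2, s3}
read p: {s0, s1, s2, s3}
read p: {s0, s1, s2, s3}
read p: {s0, s1, s2, s3}
read p: {s0, s1, s2, s3}
read q: {s0, s1, s2}
read q: {s0, s1, s2}
read p: {s0, s1, s2, s3}
Final reachable set {s0, s1, s2, s3} has 4 states.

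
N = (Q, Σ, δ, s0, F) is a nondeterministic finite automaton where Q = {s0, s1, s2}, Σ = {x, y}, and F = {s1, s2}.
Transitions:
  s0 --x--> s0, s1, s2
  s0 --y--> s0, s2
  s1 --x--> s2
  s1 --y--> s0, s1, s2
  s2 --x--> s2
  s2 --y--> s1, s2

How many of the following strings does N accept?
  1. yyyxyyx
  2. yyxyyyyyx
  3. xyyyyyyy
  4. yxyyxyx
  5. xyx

5

yyyxyyx: accepted
yyxyyyyyx: accepted
xyyyyyyy: accepted
yxyyxyx: accepted
xyx: accepted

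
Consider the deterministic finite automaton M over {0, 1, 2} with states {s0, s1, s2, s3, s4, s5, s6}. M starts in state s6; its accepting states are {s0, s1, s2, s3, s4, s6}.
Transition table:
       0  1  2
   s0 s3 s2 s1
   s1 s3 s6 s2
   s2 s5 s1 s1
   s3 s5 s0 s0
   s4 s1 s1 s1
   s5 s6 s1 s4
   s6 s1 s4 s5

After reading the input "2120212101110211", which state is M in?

s1

s6 --2--> s5
s5 --1--> s1
s1 --2--> s2
s2 --0--> s5
s5 --2--> s4
s4 --1--> s1
s1 --2--> s2
s2 --1--> s1
s1 --0--> s3
s3 --1--> s0
s0 --1--> s2
s2 --1--> s1
s1 --0--> s3
s3 --2--> s0
s0 --1--> s2
s2 --1--> s1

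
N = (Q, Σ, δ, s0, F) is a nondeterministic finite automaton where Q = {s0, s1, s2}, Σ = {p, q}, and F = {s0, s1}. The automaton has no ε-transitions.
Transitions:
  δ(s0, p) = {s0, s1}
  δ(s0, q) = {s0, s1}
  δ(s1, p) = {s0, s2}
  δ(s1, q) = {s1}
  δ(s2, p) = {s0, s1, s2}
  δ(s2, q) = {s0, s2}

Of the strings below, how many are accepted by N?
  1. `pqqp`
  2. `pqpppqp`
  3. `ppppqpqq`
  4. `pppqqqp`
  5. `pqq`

`pqqp`: accepted
`pqpppqp`: accepted
`ppppqpqq`: accepted
`pppqqqp`: accepted
`pqq`: accepted

5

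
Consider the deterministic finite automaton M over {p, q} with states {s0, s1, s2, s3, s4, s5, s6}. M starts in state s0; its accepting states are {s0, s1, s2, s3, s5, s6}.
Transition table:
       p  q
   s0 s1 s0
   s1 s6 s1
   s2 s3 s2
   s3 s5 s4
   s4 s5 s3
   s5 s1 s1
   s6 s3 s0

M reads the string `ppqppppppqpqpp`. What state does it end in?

s0 --p--> s1
s1 --p--> s6
s6 --q--> s0
s0 --p--> s1
s1 --p--> s6
s6 --p--> s3
s3 --p--> s5
s5 --p--> s1
s1 --p--> s6
s6 --q--> s0
s0 --p--> s1
s1 --q--> s1
s1 --p--> s6
s6 --p--> s3

s3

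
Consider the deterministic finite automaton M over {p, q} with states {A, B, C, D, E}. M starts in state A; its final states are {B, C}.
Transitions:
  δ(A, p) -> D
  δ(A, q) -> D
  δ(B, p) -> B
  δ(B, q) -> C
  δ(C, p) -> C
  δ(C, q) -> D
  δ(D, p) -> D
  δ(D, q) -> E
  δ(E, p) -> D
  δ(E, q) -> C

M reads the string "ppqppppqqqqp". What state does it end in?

A --p--> D
D --p--> D
D --q--> E
E --p--> D
D --p--> D
D --p--> D
D --p--> D
D --q--> E
E --q--> C
C --q--> D
D --q--> E
E --p--> D

D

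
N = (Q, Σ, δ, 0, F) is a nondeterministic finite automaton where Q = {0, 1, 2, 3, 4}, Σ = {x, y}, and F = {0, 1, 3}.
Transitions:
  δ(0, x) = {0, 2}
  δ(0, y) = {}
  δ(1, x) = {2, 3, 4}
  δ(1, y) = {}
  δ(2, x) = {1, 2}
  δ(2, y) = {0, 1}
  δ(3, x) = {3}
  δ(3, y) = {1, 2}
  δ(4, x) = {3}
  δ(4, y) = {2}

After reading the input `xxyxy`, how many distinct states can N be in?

Start: {0}
read x: {0, 2}
read x: {0, 1, 2}
read y: {0, 1}
read x: {0, 2, 3, 4}
read y: {0, 1, 2}
Final reachable set {0, 1, 2} has 3 states.

3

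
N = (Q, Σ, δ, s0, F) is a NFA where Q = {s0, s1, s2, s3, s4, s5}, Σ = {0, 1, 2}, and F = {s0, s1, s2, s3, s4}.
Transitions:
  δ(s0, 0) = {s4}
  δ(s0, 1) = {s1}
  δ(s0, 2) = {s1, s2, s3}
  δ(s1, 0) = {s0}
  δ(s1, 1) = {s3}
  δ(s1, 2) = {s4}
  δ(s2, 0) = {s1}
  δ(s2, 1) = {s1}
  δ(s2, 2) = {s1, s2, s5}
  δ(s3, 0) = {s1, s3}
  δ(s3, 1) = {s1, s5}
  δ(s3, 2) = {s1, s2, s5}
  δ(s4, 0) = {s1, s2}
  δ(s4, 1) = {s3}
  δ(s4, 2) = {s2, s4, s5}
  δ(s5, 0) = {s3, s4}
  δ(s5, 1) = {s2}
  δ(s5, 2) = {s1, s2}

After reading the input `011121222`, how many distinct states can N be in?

Start: {s0}
read 0: {s4}
read 1: {s3}
read 1: {s1, s5}
read 1: {s2, s3}
read 2: {s1, s2, s5}
read 1: {s1, s2, s3}
read 2: {s1, s2, s4, s5}
read 2: {s1, s2, s4, s5}
read 2: {s1, s2, s4, s5}
Final reachable set {s1, s2, s4, s5} has 4 states.

4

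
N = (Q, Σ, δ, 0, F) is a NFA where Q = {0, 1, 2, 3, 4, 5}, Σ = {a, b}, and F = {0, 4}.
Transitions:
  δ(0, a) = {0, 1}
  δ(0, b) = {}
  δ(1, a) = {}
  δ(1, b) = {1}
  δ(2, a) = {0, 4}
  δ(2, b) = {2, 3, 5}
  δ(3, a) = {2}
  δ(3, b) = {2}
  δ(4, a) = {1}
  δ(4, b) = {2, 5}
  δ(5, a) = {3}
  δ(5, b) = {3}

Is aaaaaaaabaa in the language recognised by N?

rejected

Start: {0}
read a: {0, 1}
read a: {0, 1}
read a: {0, 1}
read a: {0, 1}
read a: {0, 1}
read a: {0, 1}
read a: {0, 1}
read a: {0, 1}
read b: {1}
read a: {}
The reachable set is empty and stays empty for the remaining 1 symbol.
Reachable ∩ accepting = {} — empty.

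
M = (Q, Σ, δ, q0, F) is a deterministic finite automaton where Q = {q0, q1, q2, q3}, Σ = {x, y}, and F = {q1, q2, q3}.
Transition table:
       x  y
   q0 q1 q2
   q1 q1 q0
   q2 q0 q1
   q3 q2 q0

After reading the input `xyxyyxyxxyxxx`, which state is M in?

q0 --x--> q1
q1 --y--> q0
q0 --x--> q1
q1 --y--> q0
q0 --y--> q2
q2 --x--> q0
q0 --y--> q2
q2 --x--> q0
q0 --x--> q1
q1 --y--> q0
q0 --x--> q1
q1 --x--> q1
q1 --x--> q1

q1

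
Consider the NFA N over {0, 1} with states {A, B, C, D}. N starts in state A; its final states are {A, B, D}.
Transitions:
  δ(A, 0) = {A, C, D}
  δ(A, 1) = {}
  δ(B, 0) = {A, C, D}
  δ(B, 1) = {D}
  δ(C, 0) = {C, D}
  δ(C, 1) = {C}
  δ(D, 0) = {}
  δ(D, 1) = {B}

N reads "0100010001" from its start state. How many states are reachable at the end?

Start: {A}
read 0: {A, C, D}
read 1: {B, C}
read 0: {A, C, D}
read 0: {A, C, D}
read 0: {A, C, D}
read 1: {B, C}
read 0: {A, C, D}
read 0: {A, C, D}
read 0: {A, C, D}
read 1: {B, C}
Final reachable set {B, C} has 2 states.

2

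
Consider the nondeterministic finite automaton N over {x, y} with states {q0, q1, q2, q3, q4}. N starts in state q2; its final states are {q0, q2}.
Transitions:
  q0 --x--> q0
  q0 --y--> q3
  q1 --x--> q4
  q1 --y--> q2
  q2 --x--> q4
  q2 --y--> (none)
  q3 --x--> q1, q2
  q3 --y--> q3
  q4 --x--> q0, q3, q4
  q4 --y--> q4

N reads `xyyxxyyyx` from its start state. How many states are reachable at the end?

5

Start: {q2}
read x: {q4}
read y: {q4}
read y: {q4}
read x: {q0, q3, q4}
read x: {q0, q1, q2, q3, q4}
read y: {q2, q3, q4}
read y: {q3, q4}
read y: {q3, q4}
read x: {q0, q1, q2, q3, q4}
Final reachable set {q0, q1, q2, q3, q4} has 5 states.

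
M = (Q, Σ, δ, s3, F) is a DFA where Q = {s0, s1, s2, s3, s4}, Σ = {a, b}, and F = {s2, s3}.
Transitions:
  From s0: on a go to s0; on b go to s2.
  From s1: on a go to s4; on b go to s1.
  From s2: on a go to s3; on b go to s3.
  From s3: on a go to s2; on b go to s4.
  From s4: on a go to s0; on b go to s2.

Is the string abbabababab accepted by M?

rejected

s3 --a--> s2
s2 --b--> s3
s3 --b--> s4
s4 --a--> s0
s0 --b--> s2
s2 --a--> s3
s3 --b--> s4
s4 --a--> s0
s0 --b--> s2
s2 --a--> s3
s3 --b--> s4
End in state s4, which is not an accepting state.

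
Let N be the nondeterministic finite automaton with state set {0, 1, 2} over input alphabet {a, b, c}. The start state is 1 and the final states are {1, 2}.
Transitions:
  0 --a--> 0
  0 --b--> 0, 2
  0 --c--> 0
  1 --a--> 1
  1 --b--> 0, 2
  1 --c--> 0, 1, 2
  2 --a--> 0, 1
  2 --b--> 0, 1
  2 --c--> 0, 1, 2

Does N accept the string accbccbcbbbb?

accepted

Start: {1}
read a: {1}
read c: {0, 1, 2}
read c: {0, 1, 2}
read b: {0, 1, 2}
read c: {0, 1, 2}
read c: {0, 1, 2}
read b: {0, 1, 2}
read c: {0, 1, 2}
read b: {0, 1, 2}
read b: {0, 1, 2}
read b: {0, 1, 2}
read b: {0, 1, 2}
Reachable ∩ accepting = {1, 2} — nonempty.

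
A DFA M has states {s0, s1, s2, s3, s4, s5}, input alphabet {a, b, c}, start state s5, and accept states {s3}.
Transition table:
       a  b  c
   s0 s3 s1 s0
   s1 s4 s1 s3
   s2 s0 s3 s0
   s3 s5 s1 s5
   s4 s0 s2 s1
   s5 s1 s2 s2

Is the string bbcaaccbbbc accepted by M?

s5 --b--> s2
s2 --b--> s3
s3 --c--> s5
s5 --a--> s1
s1 --a--> s4
s4 --c--> s1
s1 --c--> s3
s3 --b--> s1
s1 --b--> s1
s1 --b--> s1
s1 --c--> s3
End in state s3, which is an accepting state.

accepted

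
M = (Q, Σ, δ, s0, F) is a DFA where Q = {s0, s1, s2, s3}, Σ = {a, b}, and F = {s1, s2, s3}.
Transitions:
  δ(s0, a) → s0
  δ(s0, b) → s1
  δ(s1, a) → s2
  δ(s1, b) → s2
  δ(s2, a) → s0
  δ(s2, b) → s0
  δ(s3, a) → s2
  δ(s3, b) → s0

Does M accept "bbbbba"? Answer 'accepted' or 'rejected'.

s0 --b--> s1
s1 --b--> s2
s2 --b--> s0
s0 --b--> s1
s1 --b--> s2
s2 --a--> s0
End in state s0, which is not an accepting state.

rejected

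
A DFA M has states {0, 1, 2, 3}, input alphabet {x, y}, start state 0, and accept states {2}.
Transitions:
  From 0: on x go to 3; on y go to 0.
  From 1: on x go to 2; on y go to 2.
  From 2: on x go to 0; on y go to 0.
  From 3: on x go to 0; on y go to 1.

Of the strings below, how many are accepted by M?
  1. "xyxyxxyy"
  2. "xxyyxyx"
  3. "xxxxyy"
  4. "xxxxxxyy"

"xyxyxxyy": rejected
"xxyyxyx": accepted
"xxxxyy": rejected
"xxxxxxyy": rejected

1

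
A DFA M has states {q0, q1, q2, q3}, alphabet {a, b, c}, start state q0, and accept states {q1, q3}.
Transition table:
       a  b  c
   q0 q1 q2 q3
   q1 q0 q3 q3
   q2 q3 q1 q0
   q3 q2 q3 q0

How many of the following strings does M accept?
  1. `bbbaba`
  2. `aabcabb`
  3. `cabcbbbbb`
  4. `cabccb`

2

`bbbaba`: rejected
`aabcabb`: accepted
`cabcbbbbb`: accepted
`cabccb`: rejected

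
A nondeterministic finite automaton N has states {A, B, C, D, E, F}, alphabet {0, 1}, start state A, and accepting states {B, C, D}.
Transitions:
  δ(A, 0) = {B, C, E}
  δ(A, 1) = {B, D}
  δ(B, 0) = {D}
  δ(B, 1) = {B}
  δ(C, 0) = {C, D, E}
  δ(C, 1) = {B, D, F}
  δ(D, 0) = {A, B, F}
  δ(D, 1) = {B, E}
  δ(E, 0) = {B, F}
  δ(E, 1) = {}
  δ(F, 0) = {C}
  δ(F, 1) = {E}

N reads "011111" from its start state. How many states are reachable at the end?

1

Start: {A}
read 0: {B, C, E}
read 1: {B, D, F}
read 1: {B, E}
read 1: {B}
read 1: {B}
read 1: {B}
Final reachable set {B} has 1 state.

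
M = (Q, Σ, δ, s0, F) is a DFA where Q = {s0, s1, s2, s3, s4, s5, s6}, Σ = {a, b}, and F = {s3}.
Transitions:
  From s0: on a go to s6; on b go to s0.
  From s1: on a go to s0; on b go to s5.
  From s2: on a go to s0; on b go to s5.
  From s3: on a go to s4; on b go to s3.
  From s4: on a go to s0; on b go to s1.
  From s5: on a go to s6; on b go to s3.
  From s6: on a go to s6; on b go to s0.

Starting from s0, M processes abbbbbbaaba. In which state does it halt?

s6

s0 --a--> s6
s6 --b--> s0
s0 --b--> s0
s0 --b--> s0
s0 --b--> s0
s0 --b--> s0
s0 --b--> s0
s0 --a--> s6
s6 --a--> s6
s6 --b--> s0
s0 --a--> s6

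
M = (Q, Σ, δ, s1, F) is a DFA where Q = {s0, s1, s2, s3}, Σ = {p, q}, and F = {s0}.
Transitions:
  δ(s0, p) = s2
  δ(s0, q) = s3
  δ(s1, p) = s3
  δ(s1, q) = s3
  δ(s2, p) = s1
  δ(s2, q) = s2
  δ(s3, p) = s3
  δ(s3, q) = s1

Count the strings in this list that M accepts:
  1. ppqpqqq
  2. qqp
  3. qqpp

ppqpqqq: rejected
qqp: rejected
qqpp: rejected

0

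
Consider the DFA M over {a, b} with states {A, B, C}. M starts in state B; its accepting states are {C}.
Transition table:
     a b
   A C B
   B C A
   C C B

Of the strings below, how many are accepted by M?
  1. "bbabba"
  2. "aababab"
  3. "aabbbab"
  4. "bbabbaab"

1

"bbabba": accepted
"aababab": rejected
"aabbbab": rejected
"bbabbaab": rejected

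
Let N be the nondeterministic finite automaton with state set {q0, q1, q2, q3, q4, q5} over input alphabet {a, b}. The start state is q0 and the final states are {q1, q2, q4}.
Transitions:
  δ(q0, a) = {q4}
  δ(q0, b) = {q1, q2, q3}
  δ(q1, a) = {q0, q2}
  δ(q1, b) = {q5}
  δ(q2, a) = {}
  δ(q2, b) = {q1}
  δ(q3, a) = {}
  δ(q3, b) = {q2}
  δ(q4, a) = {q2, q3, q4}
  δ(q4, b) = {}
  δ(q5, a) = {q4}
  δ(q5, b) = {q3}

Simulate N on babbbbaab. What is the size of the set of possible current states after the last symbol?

2

Start: {q0}
read b: {q1, q2, q3}
read a: {q0, q2}
read b: {q1, q2, q3}
read b: {q1, q2, q5}
read b: {q1, q3, q5}
read b: {q2, q3, q5}
read a: {q4}
read a: {q2, q3, q4}
read b: {q1, q2}
Final reachable set {q1, q2} has 2 states.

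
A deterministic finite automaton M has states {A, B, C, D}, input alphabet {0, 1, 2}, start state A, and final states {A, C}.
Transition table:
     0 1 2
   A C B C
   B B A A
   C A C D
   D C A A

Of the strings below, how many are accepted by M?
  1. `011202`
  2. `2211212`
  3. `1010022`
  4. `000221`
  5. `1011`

1

`011202`: rejected
`2211212`: accepted
`1010022`: rejected
`000221`: rejected
`1011`: rejected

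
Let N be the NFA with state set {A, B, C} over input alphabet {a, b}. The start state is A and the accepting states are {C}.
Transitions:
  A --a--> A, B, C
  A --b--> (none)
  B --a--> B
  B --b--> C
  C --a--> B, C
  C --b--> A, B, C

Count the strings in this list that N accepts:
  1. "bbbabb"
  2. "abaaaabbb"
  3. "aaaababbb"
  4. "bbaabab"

2

"bbbabb": rejected
"abaaaabbb": accepted
"aaaababbb": accepted
"bbaabab": rejected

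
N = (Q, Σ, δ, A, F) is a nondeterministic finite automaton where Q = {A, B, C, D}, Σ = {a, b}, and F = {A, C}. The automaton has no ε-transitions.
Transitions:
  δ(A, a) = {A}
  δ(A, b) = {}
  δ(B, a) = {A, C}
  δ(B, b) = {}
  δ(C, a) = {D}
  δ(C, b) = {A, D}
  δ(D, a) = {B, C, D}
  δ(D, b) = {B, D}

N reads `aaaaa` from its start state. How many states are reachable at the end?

1

Start: {A}
read a: {A}
read a: {A}
read a: {A}
read a: {A}
read a: {A}
Final reachable set {A} has 1 state.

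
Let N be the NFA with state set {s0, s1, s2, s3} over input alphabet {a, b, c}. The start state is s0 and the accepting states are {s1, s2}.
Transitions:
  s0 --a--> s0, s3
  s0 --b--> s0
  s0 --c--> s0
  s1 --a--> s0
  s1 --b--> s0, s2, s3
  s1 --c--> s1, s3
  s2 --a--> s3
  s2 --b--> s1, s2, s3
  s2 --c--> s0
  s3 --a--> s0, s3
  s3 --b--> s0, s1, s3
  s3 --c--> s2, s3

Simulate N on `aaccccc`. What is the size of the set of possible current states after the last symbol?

Start: {s0}
read a: {s0, s3}
read a: {s0, s3}
read c: {s0, s2, s3}
read c: {s0, s2, s3}
read c: {s0, s2, s3}
read c: {s0, s2, s3}
read c: {s0, s2, s3}
Final reachable set {s0, s2, s3} has 3 states.

3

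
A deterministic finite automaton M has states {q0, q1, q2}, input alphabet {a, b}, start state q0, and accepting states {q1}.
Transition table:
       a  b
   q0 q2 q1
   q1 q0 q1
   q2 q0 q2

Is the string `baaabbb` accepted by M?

q0 --b--> q1
q1 --a--> q0
q0 --a--> q2
q2 --a--> q0
q0 --b--> q1
q1 --b--> q1
q1 --b--> q1
End in state q1, which is an accepting state.

accepted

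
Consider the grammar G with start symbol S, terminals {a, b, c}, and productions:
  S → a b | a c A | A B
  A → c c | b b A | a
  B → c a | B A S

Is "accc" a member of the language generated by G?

S ⇒ acA ⇒ accc

yes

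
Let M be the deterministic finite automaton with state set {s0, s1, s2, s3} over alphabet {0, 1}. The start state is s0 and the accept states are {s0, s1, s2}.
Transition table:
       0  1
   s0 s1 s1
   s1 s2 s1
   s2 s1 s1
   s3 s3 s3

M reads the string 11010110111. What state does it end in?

s0 --1--> s1
s1 --1--> s1
s1 --0--> s2
s2 --1--> s1
s1 --0--> s2
s2 --1--> s1
s1 --1--> s1
s1 --0--> s2
s2 --1--> s1
s1 --1--> s1
s1 --1--> s1

s1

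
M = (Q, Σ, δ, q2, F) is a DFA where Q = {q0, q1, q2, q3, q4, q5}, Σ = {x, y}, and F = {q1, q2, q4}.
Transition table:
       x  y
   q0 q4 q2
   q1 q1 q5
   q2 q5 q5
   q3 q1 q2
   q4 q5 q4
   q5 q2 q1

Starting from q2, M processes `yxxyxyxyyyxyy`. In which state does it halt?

q1

q2 --y--> q5
q5 --x--> q2
q2 --x--> q5
q5 --y--> q1
q1 --x--> q1
q1 --y--> q5
q5 --x--> q2
q2 --y--> q5
q5 --y--> q1
q1 --y--> q5
q5 --x--> q2
q2 --y--> q5
q5 --y--> q1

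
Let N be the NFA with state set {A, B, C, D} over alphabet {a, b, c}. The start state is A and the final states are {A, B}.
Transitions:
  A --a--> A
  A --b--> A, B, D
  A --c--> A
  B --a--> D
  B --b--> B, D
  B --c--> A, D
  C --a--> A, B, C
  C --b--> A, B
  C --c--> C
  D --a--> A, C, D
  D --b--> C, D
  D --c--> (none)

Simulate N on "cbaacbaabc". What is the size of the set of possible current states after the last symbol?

3

Start: {A}
read c: {A}
read b: {A, B, D}
read a: {A, C, D}
read a: {A, B, C, D}
read c: {A, C, D}
read b: {A, B, C, D}
read a: {A, B, C, D}
read a: {A, B, C, D}
read b: {A, B, C, D}
read c: {A, C, D}
Final reachable set {A, C, D} has 3 states.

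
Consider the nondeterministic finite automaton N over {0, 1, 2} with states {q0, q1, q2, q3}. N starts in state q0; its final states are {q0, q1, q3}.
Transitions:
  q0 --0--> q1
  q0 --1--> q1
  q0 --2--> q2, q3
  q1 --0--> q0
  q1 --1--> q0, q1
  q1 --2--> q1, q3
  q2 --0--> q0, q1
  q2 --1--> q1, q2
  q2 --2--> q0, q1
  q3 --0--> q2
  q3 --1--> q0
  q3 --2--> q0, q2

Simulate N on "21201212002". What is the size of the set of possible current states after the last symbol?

Start: {q0}
read 2: {q2, q3}
read 1: {q0, q1, q2}
read 2: {q0, q1, q2, q3}
read 0: {q0, q1, q2}
read 1: {q0, q1, q2}
read 2: {q0, q1, q2, q3}
read 1: {q0, q1, q2}
read 2: {q0, q1, q2, q3}
read 0: {q0, q1, q2}
read 0: {q0, q1}
read 2: {q1, q2, q3}
Final reachable set {q1, q2, q3} has 3 states.

3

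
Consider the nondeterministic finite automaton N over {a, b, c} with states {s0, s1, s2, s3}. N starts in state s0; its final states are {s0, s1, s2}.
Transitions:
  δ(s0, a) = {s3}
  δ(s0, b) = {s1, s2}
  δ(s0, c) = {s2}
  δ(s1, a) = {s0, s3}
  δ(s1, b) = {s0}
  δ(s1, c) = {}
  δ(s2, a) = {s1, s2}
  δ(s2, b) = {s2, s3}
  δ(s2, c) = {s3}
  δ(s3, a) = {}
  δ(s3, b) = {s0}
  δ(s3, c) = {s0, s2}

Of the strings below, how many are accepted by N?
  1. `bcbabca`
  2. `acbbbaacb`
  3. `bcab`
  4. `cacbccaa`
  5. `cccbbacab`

`bcbabca`: accepted
`acbbbaacb`: accepted
`bcab`: rejected
`cacbccaa`: rejected
`cccbbacab`: accepted

3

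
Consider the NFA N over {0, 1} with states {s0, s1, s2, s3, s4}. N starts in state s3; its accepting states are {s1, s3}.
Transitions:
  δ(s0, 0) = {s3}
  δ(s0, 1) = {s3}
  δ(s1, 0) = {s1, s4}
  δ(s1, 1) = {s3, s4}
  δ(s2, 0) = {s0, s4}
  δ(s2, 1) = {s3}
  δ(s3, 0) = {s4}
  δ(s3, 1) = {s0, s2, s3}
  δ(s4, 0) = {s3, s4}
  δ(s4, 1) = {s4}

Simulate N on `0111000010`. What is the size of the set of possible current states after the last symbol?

Start: {s3}
read 0: {s4}
read 1: {s4}
read 1: {s4}
read 1: {s4}
read 0: {s3, s4}
read 0: {s3, s4}
read 0: {s3, s4}
read 0: {s3, s4}
read 1: {s0, s2, s3, s4}
read 0: {s0, s3, s4}
Final reachable set {s0, s3, s4} has 3 states.

3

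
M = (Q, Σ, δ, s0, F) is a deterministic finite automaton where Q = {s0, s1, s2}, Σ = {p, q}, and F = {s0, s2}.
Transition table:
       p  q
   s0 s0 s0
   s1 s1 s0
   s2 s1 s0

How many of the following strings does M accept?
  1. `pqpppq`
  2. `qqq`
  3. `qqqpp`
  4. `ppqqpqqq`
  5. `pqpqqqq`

5

`pqpppq`: accepted
`qqq`: accepted
`qqqpp`: accepted
`ppqqpqqq`: accepted
`pqpqqqq`: accepted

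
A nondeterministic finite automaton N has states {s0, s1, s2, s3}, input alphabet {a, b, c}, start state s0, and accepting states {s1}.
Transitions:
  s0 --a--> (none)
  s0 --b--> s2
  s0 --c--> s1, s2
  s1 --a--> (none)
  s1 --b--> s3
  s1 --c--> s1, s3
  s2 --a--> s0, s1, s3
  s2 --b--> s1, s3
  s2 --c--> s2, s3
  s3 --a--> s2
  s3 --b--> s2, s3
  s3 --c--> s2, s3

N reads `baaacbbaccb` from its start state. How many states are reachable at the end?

Start: {s0}
read b: {s2}
read a: {s0, s1, s3}
read a: {s2}
read a: {s0, s1, s3}
read c: {s1, s2, s3}
read b: {s1, s2, s3}
read b: {s1, s2, s3}
read a: {s0, s1, s2, s3}
read c: {s1, s2, s3}
read c: {s1, s2, s3}
read b: {s1, s2, s3}
Final reachable set {s1, s2, s3} has 3 states.

3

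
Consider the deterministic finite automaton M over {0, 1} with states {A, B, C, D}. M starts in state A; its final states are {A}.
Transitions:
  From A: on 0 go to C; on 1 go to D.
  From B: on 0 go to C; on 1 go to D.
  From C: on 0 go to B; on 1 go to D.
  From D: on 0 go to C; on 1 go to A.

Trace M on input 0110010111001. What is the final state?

D

A --0--> C
C --1--> D
D --1--> A
A --0--> C
C --0--> B
B --1--> D
D --0--> C
C --1--> D
D --1--> A
A --1--> D
D --0--> C
C --0--> B
B --1--> D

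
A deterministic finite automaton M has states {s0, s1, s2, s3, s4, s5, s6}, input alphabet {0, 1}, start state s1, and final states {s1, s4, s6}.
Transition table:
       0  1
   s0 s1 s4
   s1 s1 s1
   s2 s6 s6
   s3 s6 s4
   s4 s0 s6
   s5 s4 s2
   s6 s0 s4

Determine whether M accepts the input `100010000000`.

s1 --1--> s1
s1 --0--> s1
s1 --0--> s1
s1 --0--> s1
s1 --1--> s1
s1 --0--> s1
s1 --0--> s1
s1 --0--> s1
s1 --0--> s1
s1 --0--> s1
s1 --0--> s1
s1 --0--> s1
End in state s1, which is an accepting state.

accepted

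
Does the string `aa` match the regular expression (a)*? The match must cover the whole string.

yes

Split into 2 pieces a · a; each matches a.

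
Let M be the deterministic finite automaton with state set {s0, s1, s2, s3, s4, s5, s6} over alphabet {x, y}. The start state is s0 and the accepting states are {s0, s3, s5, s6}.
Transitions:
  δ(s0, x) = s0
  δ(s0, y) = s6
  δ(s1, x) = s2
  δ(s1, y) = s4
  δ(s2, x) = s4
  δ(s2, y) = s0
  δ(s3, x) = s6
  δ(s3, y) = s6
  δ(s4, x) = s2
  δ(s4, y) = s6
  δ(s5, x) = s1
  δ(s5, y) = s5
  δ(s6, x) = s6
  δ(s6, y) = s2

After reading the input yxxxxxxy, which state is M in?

s0 --y--> s6
s6 --x--> s6
s6 --x--> s6
s6 --x--> s6
s6 --x--> s6
s6 --x--> s6
s6 --x--> s6
s6 --y--> s2

s2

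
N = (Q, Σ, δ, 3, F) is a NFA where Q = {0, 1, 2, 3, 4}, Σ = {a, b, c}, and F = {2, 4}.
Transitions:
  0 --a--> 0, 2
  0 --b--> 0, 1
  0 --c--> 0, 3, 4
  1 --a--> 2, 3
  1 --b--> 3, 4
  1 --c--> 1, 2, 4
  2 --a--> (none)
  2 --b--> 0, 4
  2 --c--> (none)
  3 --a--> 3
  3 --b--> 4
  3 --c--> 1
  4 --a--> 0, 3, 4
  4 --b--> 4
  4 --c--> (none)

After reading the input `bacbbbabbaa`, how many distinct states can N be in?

4

Start: {3}
read b: {4}
read a: {0, 3, 4}
read c: {0, 1, 3, 4}
read b: {0, 1, 3, 4}
read b: {0, 1, 3, 4}
read b: {0, 1, 3, 4}
read a: {0, 2, 3, 4}
read b: {0, 1, 4}
read b: {0, 1, 3, 4}
read a: {0, 2, 3, 4}
read a: {0, 2, 3, 4}
Final reachable set {0, 2, 3, 4} has 4 states.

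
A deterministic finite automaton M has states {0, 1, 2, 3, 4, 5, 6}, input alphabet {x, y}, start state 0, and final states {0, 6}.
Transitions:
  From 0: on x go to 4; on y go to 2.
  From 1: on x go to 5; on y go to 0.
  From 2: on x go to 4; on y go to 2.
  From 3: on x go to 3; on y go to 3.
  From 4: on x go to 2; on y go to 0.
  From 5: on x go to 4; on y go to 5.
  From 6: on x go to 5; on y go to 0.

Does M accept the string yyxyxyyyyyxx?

rejected

0 --y--> 2
2 --y--> 2
2 --x--> 4
4 --y--> 0
0 --x--> 4
4 --y--> 0
0 --y--> 2
2 --y--> 2
2 --y--> 2
2 --y--> 2
2 --x--> 4
4 --x--> 2
End in state 2, which is not an accepting state.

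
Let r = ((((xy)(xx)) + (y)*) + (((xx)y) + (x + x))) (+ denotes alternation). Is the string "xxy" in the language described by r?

The right alternative (((xx)y)+(x+x)) matches xxy.

yes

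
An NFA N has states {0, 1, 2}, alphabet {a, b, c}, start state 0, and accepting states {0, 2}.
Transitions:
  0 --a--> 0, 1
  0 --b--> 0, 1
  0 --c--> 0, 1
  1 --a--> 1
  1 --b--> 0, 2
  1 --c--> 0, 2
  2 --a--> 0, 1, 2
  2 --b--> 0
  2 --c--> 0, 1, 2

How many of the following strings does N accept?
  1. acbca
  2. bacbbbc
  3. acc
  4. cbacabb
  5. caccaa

5

acbca: accepted
bacbbbc: accepted
acc: accepted
cbacabb: accepted
caccaa: accepted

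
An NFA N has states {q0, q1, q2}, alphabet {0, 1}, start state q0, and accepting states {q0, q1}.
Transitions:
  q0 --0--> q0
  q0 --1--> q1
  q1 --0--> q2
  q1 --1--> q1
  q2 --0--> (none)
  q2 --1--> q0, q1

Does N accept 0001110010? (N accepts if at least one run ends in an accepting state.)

Start: {q0}
read 0: {q0}
read 0: {q0}
read 0: {q0}
read 1: {q1}
read 1: {q1}
read 1: {q1}
read 0: {q2}
read 0: {}
The reachable set is empty and stays empty for the remaining 2 symbols.
Reachable ∩ accepting = {} — empty.

rejected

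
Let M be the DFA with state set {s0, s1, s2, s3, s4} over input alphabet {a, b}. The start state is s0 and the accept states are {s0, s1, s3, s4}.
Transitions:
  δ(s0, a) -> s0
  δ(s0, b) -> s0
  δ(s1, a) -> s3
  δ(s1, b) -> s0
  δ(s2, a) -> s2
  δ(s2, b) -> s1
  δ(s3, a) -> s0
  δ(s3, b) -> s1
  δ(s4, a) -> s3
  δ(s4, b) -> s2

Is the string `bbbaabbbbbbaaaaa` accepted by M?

accepted

s0 --b--> s0
s0 --b--> s0
s0 --b--> s0
s0 --a--> s0
s0 --a--> s0
s0 --b--> s0
s0 --b--> s0
s0 --b--> s0
s0 --b--> s0
s0 --b--> s0
s0 --b--> s0
s0 --a--> s0
s0 --a--> s0
s0 --a--> s0
s0 --a--> s0
s0 --a--> s0
End in state s0, which is an accepting state.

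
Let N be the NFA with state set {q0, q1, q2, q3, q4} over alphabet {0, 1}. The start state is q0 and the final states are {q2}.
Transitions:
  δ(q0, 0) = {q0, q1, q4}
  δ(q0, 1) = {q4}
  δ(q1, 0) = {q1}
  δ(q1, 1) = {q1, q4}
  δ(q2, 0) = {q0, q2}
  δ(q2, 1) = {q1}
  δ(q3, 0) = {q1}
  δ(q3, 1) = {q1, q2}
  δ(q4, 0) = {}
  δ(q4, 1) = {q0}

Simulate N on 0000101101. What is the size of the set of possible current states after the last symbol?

Start: {q0}
read 0: {q0, q1, q4}
read 0: {q0, q1, q4}
read 0: {q0, q1, q4}
read 0: {q0, q1, q4}
read 1: {q0, q1, q4}
read 0: {q0, q1, q4}
read 1: {q0, q1, q4}
read 1: {q0, q1, q4}
read 0: {q0, q1, q4}
read 1: {q0, q1, q4}
Final reachable set {q0, q1, q4} has 3 states.

3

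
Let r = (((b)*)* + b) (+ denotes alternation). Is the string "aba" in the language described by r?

no

Neither ((b)*)* nor b matches aba.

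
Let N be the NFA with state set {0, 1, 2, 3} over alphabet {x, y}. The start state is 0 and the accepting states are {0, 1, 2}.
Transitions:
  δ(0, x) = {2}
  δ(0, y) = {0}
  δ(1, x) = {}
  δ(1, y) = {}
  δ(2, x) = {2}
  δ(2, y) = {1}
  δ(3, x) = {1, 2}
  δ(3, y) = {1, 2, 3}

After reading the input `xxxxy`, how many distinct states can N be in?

1

Start: {0}
read x: {2}
read x: {2}
read x: {2}
read x: {2}
read y: {1}
Final reachable set {1} has 1 state.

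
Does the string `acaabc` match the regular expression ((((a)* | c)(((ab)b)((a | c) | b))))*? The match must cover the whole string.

acaabc cannot be split into zero or more pieces each matching (((a)*|c)(((ab)b)((a|c)|b))).

no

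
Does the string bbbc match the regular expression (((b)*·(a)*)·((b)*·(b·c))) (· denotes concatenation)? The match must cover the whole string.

yes

Split as ε·bbbc: ((b)*·(a)*) matches ε and ((b)*·(b·c)) matches bbbc.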